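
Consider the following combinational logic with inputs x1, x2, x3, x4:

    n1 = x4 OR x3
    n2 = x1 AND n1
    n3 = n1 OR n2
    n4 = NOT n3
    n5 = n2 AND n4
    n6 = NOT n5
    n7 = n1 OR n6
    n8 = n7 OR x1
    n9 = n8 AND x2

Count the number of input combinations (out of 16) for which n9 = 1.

n9 = n8 AND x2 must be 1, so both n8 = 1 and x2 = 1.
n8 = n7 OR x1 must be 1, so at least one of n7, x1 is 1.
Enumerating the 16 input combinations, 8 give n9 = 1 and 8 give n9 = 0.

8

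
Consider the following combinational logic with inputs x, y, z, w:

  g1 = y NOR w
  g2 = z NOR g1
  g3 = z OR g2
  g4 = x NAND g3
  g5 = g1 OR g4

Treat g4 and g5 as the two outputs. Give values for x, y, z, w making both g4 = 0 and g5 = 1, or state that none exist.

Check with x=1, y=0, z=1, w=0:
g1 = y NOR w = 0 NOR 0 = 1
g2 = z NOR g1 = 1 NOR 1 = 0
g3 = z OR g2 = 1 OR 0 = 1
g4 = x NAND g3 = 1 NAND 1 = 0
g5 = g1 OR g4 = 1 OR 0 = 1
So g4 = 0 and g5 = 1.

x=1, y=0, z=1, w=0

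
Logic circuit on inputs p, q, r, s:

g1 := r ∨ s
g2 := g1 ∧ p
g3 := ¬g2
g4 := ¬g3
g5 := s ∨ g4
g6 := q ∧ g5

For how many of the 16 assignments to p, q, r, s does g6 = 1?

5

g6 = q ∧ g5 must be 1, so both q = 1 and g5 = 1.
g5 = s ∨ g4 must be 1, so at least one of s, g4 is 1.
Satisfying assignments:
  p=0, q=1, r=0, s=1
  p=0, q=1, r=1, s=1
  p=1, q=1, r=0, s=1
  p=1, q=1, r=1, s=0
  p=1, q=1, r=1, s=1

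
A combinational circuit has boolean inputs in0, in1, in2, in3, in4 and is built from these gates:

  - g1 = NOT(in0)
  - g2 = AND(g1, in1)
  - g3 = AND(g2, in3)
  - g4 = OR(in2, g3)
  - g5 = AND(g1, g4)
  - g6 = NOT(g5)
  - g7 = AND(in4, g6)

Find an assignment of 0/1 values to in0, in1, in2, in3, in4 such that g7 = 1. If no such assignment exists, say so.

Check with in0=1 in1=0 in2=0 in3=0 in4=1:
g1 = NOT(in0) = NOT 1 = 0
g2 = AND(g1, in1) = AND(0, 0) = 0
g3 = AND(g2, in3) = AND(0, 0) = 0
g4 = OR(in2, g3) = OR(0, 0) = 0
g5 = AND(g1, g4) = AND(0, 0) = 0
g6 = NOT(g5) = NOT 0 = 1
g7 = AND(in4, g6) = AND(1, 1) = 1
So g7 = 1 as required.

in0=1 in1=0 in2=0 in3=0 in4=1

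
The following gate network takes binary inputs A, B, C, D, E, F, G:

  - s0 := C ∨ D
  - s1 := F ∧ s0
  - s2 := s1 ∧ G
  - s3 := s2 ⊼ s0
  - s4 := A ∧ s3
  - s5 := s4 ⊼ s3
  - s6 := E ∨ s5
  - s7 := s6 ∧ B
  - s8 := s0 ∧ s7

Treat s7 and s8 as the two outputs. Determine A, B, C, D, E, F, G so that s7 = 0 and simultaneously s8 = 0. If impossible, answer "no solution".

A=0, B=0, C=1, D=0, E=0, F=0, G=1

Check with A=0, B=0, C=1, D=0, E=0, F=0, G=1:
s0 = C ∨ D = 1 ∨ 0 = 1
s1 = F ∧ s0 = 0 ∧ 1 = 0
s2 = s1 ∧ G = 0 ∧ 1 = 0
s3 = s2 ⊼ s0 = 0 ⊼ 1 = 1
s4 = A ∧ s3 = 0 ∧ 1 = 0
s5 = s4 ⊼ s3 = 0 ⊼ 1 = 1
s6 = E ∨ s5 = 0 ∨ 1 = 1
s7 = s6 ∧ B = 1 ∧ 0 = 0
s8 = s0 ∧ s7 = 1 ∧ 0 = 0
So s7 = 0 and s8 = 0.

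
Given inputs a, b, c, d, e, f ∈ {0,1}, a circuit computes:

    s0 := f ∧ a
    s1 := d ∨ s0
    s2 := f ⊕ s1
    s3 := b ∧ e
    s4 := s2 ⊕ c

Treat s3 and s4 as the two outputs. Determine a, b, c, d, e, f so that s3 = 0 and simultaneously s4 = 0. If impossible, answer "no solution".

a=0 b=0 c=1 d=0 e=1 f=1

Check with a=0 b=0 c=1 d=0 e=1 f=1:
s0 = f ∧ a = 1 ∧ 0 = 0
s1 = d ∨ s0 = 0 ∨ 0 = 0
s2 = f ⊕ s1 = 1 ⊕ 0 = 1
s3 = b ∧ e = 0 ∧ 1 = 0
s4 = s2 ⊕ c = 1 ⊕ 1 = 0
So s3 = 0 and s4 = 0.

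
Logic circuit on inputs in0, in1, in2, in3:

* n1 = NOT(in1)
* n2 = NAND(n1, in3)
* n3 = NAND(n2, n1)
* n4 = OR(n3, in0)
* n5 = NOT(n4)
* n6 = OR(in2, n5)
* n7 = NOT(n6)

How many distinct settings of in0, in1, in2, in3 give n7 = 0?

9

n7 = NOT(n6) must be 0, so n6 = 1.
n6 = OR(in2, n5) must be 1, so at least one of in2, n5 is 1.
Enumerating the 16 input combinations, 9 give n7 = 0 and 7 give n7 = 1.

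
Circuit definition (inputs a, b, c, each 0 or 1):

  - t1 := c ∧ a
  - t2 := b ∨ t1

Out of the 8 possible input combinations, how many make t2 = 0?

3

t2 = b ∨ t1 must be 0, so both b = 0 and t1 = 0.
t1 = c ∧ a must be 0, so at least one of c, a is 0.
Satisfying assignments:
  a=0, b=0, c=0
  a=0, b=0, c=1
  a=1, b=0, c=0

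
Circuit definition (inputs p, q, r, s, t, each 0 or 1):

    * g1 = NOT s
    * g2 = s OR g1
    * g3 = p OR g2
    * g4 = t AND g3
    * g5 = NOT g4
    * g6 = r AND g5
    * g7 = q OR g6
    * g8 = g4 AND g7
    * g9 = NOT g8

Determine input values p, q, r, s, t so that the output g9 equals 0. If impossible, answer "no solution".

p=1, q=1, r=0, s=0, t=1

g9 = NOT g8 must be 0, so g8 = 1.
Check with p=1, q=1, r=0, s=0, t=1:
g1 = NOT s = NOT 0 = 1
g2 = s OR g1 = 0 OR 1 = 1
g3 = p OR g2 = 1 OR 1 = 1
g4 = t AND g3 = 1 AND 1 = 1
g5 = NOT g4 = NOT 1 = 0
g6 = r AND g5 = 0 AND 0 = 0
g7 = q OR g6 = 1 OR 0 = 1
g8 = g4 AND g7 = 1 AND 1 = 1
g9 = NOT g8 = NOT 1 = 0
So g9 = 0 as required.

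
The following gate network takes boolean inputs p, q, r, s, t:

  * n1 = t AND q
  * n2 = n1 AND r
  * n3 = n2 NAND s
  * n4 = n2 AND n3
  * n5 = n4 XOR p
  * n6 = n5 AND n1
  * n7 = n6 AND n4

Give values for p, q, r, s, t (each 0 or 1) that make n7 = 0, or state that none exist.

p=0, q=0, r=0, s=1, t=0

n7 = n6 AND n4 must be 0, so at least one of n6, n4 is 0.
Check with p=0, q=0, r=0, s=1, t=0:
n1 = t AND q = 0 AND 0 = 0
n2 = n1 AND r = 0 AND 0 = 0
n3 = n2 NAND s = 0 NAND 1 = 1
n4 = n2 AND n3 = 0 AND 1 = 0
n5 = n4 XOR p = 0 XOR 0 = 0
n6 = n5 AND n1 = 0 AND 0 = 0
n7 = n6 AND n4 = 0 AND 0 = 0
So n7 = 0 as required.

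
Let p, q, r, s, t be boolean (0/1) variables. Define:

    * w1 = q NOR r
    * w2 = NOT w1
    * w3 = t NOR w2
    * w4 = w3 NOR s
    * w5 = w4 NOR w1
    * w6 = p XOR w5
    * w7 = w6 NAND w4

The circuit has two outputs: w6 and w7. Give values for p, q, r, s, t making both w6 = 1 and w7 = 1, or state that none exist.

Check with p=0 q=0 r=1 s=1 t=0:
w1 = q NOR r = 0 NOR 1 = 0
w2 = NOT w1 = NOT 0 = 1
w3 = t NOR w2 = 0 NOR 1 = 0
w4 = w3 NOR s = 0 NOR 1 = 0
w5 = w4 NOR w1 = 0 NOR 0 = 1
w6 = p XOR w5 = 0 XOR 1 = 1
w7 = w6 NAND w4 = 1 NAND 0 = 1
So w6 = 1 and w7 = 1.

p=0 q=0 r=1 s=1 t=0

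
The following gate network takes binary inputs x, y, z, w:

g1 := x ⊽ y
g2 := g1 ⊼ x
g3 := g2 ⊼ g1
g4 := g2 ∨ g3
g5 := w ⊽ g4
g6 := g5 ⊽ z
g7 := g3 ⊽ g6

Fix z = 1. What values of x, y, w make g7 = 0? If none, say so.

x=1, y=0, w=1

Check with z = 1 and x=1, y=0, w=1:
g1 = x ⊽ y = 1 ⊽ 0 = 0
g2 = g1 ⊼ x = 0 ⊼ 1 = 1
g3 = g2 ⊼ g1 = 1 ⊼ 0 = 1
g4 = g2 ∨ g3 = 1 ∨ 1 = 1
g5 = w ⊽ g4 = 1 ⊽ 1 = 0
g6 = g5 ⊽ z = 0 ⊽ 1 = 0
g7 = g3 ⊽ g6 = 1 ⊽ 0 = 0
So g7 = 0.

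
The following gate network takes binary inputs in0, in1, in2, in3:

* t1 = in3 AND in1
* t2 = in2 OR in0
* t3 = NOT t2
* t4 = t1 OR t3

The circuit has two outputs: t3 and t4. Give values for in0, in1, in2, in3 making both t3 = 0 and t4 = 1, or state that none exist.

Check with in0=1 in1=1 in2=0 in3=1:
t1 = in3 AND in1 = 1 AND 1 = 1
t2 = in2 OR in0 = 0 OR 1 = 1
t3 = NOT t2 = NOT 1 = 0
t4 = t1 OR t3 = 1 OR 0 = 1
So t3 = 0 and t4 = 1.

in0=1 in1=1 in2=0 in3=1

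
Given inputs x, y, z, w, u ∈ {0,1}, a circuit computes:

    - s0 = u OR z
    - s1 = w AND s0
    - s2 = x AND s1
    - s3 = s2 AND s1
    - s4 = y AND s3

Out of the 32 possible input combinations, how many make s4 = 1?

3

s4 = y AND s3 must be 1, so both y = 1 and s3 = 1.
s3 = s2 AND s1 must be 1, so both s2 = 1 and s1 = 1.
s2 = x AND s1 must be 1, so both x = 1 and s1 = 1.
Satisfying assignments:
  x=1, y=1, z=0, w=1, u=1
  x=1, y=1, z=1, w=1, u=0
  x=1, y=1, z=1, w=1, u=1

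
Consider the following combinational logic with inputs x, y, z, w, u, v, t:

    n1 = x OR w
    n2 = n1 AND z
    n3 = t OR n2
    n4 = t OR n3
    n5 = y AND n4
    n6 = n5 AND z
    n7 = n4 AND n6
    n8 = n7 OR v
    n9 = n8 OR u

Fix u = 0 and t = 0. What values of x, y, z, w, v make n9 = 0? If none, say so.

x=1, y=1, z=0, w=0, v=0

Check with u = 0 and t = 0 and x=1, y=1, z=0, w=0, v=0:
n1 = x OR w = 1 OR 0 = 1
n2 = n1 AND z = 1 AND 0 = 0
n3 = t OR n2 = 0 OR 0 = 0
n4 = t OR n3 = 0 OR 0 = 0
n5 = y AND n4 = 1 AND 0 = 0
n6 = n5 AND z = 0 AND 0 = 0
n7 = n4 AND n6 = 0 AND 0 = 0
n8 = n7 OR v = 0 OR 0 = 0
n9 = n8 OR u = 0 OR 0 = 0
So n9 = 0.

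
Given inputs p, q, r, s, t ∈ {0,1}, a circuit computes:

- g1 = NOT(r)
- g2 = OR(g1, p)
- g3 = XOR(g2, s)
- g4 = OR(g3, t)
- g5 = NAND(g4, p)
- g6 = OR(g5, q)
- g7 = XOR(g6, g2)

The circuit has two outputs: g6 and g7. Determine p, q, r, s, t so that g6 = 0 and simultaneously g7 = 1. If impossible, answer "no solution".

Check with p=1, q=0, r=1, s=0, t=0:
g1 = NOT(r) = NOT 1 = 0
g2 = OR(g1, p) = OR(0, 1) = 1
g3 = XOR(g2, s) = XOR(1, 0) = 1
g4 = OR(g3, t) = OR(1, 0) = 1
g5 = NAND(g4, p) = NAND(1, 1) = 0
g6 = OR(g5, q) = OR(0, 0) = 0
g7 = XOR(g6, g2) = XOR(0, 1) = 1
So g6 = 0 and g7 = 1.

p=1, q=0, r=1, s=0, t=0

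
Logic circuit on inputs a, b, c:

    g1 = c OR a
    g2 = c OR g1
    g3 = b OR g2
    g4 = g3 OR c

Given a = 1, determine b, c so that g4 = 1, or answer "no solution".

b=0 c=0

g4 = g3 OR c must be 1, so at least one of g3, c is 1.
Check with a = 1 and b=0, c=0:
g1 = c OR a = 0 OR 1 = 1
g2 = c OR g1 = 0 OR 1 = 1
g3 = b OR g2 = 0 OR 1 = 1
g4 = g3 OR c = 1 OR 0 = 1
So g4 = 1.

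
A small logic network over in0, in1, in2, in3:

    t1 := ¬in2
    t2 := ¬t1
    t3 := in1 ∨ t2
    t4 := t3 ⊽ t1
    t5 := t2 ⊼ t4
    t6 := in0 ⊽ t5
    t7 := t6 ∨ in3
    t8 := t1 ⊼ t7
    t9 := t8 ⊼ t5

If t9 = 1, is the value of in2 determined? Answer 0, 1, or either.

0

t9 = t8 ⊼ t5 must be 1, so at least one of t8, t5 is 0.
Every assignment with t9 = 1 has in2 = 0; there are 4 such assignment(s).
  in0=0, in1=0, in2=0, in3=1
  in0=0, in1=1, in2=0, in3=1
  in0=1, in1=0, in2=0, in3=1
  in0=1, in1=1, in2=0, in3=1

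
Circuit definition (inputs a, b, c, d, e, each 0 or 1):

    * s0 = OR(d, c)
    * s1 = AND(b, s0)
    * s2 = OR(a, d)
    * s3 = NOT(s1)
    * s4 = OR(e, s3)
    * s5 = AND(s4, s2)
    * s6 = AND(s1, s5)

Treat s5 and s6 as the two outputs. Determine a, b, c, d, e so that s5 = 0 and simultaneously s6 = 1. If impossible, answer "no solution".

no solution exists

Across all 32 input combinations, none give both s5 = 0 and s6 = 1.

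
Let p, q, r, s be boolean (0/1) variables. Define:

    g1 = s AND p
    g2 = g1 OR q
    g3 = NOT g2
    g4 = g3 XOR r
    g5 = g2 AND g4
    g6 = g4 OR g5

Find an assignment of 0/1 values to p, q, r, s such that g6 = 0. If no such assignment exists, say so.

g6 = g4 OR g5 must be 0, so both g4 = 0 and g5 = 0.
Check with p=1 q=1 r=0 s=0:
g1 = s AND p = 0 AND 1 = 0
g2 = g1 OR q = 0 OR 1 = 1
g3 = NOT g2 = NOT 1 = 0
g4 = g3 XOR r = 0 XOR 0 = 0
g5 = g2 AND g4 = 1 AND 0 = 0
g6 = g4 OR g5 = 0 OR 0 = 0
So g6 = 0 as required.

p=1 q=1 r=0 s=0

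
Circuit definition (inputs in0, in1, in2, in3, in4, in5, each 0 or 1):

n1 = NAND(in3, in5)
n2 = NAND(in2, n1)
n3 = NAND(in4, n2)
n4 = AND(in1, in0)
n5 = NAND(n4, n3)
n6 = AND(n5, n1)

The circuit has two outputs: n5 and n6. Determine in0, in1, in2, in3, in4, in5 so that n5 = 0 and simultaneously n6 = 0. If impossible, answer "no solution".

Check with in0=1, in1=1, in2=1, in3=1, in4=1, in5=0:
n1 = NAND(in3, in5) = NAND(1, 0) = 1
n2 = NAND(in2, n1) = NAND(1, 1) = 0
n3 = NAND(in4, n2) = NAND(1, 0) = 1
n4 = AND(in1, in0) = AND(1, 1) = 1
n5 = NAND(n4, n3) = NAND(1, 1) = 0
n6 = AND(n5, n1) = AND(0, 1) = 0
So n5 = 0 and n6 = 0.

in0=1, in1=1, in2=1, in3=1, in4=1, in5=0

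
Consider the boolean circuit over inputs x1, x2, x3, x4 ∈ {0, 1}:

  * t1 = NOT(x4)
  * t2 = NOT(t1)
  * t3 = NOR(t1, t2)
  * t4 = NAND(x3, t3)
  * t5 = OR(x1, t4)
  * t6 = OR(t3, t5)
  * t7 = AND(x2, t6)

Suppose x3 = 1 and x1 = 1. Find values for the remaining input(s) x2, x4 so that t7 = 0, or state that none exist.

x2=0, x4=1

Check with x3 = 1 and x1 = 1 and x2=0, x4=1:
t1 = NOT(x4) = NOT 1 = 0
t2 = NOT(t1) = NOT 0 = 1
t3 = NOR(t1, t2) = NOR(0, 1) = 0
t4 = NAND(x3, t3) = NAND(1, 0) = 1
t5 = OR(x1, t4) = OR(1, 1) = 1
t6 = OR(t3, t5) = OR(0, 1) = 1
t7 = AND(x2, t6) = AND(0, 1) = 0
So t7 = 0.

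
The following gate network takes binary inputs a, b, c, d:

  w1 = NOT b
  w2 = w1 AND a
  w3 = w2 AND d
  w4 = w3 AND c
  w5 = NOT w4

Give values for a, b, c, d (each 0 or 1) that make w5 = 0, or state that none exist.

Check with a=1, b=0, c=1, d=1:
w1 = NOT b = NOT 0 = 1
w2 = w1 AND a = 1 AND 1 = 1
w3 = w2 AND d = 1 AND 1 = 1
w4 = w3 AND c = 1 AND 1 = 1
w5 = NOT w4 = NOT 1 = 0
So w5 = 0 as required.

a=1, b=0, c=1, d=1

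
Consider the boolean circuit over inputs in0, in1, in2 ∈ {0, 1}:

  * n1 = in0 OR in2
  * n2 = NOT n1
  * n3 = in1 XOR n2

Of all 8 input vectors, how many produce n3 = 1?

4

n3 = in1 XOR n2 must be 1, so in1 and n2 differ.
Satisfying assignments:
  in0=0, in1=0, in2=0
  in0=0, in1=1, in2=1
  in0=1, in1=1, in2=0
  in0=1, in1=1, in2=1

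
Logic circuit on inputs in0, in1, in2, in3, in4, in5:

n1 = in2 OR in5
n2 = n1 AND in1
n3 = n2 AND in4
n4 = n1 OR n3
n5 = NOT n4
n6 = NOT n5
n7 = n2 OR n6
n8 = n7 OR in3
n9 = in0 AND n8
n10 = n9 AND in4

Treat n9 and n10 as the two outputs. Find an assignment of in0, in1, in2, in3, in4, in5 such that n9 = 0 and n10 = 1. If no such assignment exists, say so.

no solution exists

Across all 64 input combinations, none give both n9 = 0 and n10 = 1.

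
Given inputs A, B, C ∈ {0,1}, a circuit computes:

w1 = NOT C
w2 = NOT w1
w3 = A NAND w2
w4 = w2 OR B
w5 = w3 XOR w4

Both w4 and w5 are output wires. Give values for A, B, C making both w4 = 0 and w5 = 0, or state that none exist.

Across all 8 input combinations, none give both w4 = 0 and w5 = 0.

no solution exists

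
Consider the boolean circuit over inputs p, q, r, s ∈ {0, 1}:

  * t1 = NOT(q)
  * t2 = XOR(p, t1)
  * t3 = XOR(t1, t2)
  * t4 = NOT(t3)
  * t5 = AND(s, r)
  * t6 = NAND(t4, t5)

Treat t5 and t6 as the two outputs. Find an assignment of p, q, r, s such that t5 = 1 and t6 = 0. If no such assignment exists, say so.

Check with p=0, q=1, r=1, s=1:
t1 = NOT(q) = NOT 1 = 0
t2 = XOR(p, t1) = XOR(0, 0) = 0
t3 = XOR(t1, t2) = XOR(0, 0) = 0
t4 = NOT(t3) = NOT 0 = 1
t5 = AND(s, r) = AND(1, 1) = 1
t6 = NAND(t4, t5) = NAND(1, 1) = 0
So t5 = 1 and t6 = 0.

p=0, q=1, r=1, s=1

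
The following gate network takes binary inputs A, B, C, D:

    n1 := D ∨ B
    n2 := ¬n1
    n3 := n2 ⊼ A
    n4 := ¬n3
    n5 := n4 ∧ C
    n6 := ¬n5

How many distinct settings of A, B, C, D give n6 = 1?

15

n6 = ¬n5 must be 1, so n5 = 0.
n5 = n4 ∧ C must be 0, so at least one of n4, C is 0.
Enumerating the 16 input combinations, 15 give n6 = 1 and 1 give n6 = 0.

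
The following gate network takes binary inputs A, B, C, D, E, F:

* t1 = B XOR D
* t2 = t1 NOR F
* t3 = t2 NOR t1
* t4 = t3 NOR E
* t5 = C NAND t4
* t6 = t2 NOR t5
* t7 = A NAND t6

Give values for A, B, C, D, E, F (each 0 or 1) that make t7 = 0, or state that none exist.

t7 = A NAND t6 must be 0, so both A = 1 and t6 = 1.
Check with A=1, B=1, C=1, D=0, E=0, F=0:
t1 = B XOR D = 1 XOR 0 = 1
t2 = t1 NOR F = 1 NOR 0 = 0
t3 = t2 NOR t1 = 0 NOR 1 = 0
t4 = t3 NOR E = 0 NOR 0 = 1
t5 = C NAND t4 = 1 NAND 1 = 0
t6 = t2 NOR t5 = 0 NOR 0 = 1
t7 = A NAND t6 = 1 NAND 1 = 0
So t7 = 0 as required.

A=1, B=1, C=1, D=0, E=0, F=0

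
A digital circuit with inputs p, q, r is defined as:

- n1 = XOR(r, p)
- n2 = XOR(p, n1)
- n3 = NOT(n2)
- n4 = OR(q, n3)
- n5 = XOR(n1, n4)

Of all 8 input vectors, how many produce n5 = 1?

n5 = XOR(n1, n4) must be 1, so n1 and n4 differ.
Satisfying assignments:
  p=0, q=0, r=0
  p=0, q=0, r=1
  p=0, q=1, r=0
  p=1, q=1, r=1

4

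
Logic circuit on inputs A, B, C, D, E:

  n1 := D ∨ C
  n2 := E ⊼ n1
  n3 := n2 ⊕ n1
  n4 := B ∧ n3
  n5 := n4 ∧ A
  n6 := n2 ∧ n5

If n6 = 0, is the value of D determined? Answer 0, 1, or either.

Both values of D occur among assignments with n6 = 0:
  D=0: A=0, B=0, C=0, D=0, E=0
  D=1: A=0, B=0, C=0, D=1, E=0

either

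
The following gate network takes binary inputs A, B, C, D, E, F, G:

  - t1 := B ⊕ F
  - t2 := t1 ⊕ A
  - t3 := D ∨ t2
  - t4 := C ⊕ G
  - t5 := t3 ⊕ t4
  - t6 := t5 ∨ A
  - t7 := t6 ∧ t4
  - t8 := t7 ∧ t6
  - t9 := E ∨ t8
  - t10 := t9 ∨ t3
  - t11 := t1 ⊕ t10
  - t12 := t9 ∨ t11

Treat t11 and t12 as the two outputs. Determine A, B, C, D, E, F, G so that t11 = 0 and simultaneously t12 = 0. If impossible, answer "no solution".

Check with A=0, B=0, C=0, D=1, E=0, F=1, G=0:
t1 = B ⊕ F = 0 ⊕ 1 = 1
t2 = t1 ⊕ A = 1 ⊕ 0 = 1
t3 = D ∨ t2 = 1 ∨ 1 = 1
t4 = C ⊕ G = 0 ⊕ 0 = 0
t5 = t3 ⊕ t4 = 1 ⊕ 0 = 1
t6 = t5 ∨ A = 1 ∨ 0 = 1
t7 = t6 ∧ t4 = 1 ∧ 0 = 0
t8 = t7 ∧ t6 = 0 ∧ 1 = 0
t9 = E ∨ t8 = 0 ∨ 0 = 0
t10 = t9 ∨ t3 = 0 ∨ 1 = 1
t11 = t1 ⊕ t10 = 1 ⊕ 1 = 0
t12 = t9 ∨ t11 = 0 ∨ 0 = 0
So t11 = 0 and t12 = 0.

A=0, B=0, C=0, D=1, E=0, F=1, G=0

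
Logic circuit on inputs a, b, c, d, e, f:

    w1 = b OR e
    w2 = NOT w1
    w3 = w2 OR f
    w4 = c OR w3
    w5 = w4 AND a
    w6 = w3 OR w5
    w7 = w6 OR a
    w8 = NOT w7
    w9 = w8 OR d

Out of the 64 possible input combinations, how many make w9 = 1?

w9 = w8 OR d must be 1, so at least one of w8, d is 1.
Enumerating the 64 input combinations, 38 give w9 = 1 and 26 give w9 = 0.

38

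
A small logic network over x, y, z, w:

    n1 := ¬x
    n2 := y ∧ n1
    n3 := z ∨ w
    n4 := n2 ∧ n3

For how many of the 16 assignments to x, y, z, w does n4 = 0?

n4 = n2 ∧ n3 must be 0, so at least one of n2, n3 is 0.
Enumerating the 16 input combinations, 13 give n4 = 0 and 3 give n4 = 1.

13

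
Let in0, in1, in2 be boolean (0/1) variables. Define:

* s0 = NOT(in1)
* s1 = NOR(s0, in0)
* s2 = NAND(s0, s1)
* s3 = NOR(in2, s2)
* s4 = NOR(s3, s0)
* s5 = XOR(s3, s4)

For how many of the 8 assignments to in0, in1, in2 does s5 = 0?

s5 = XOR(s3, s4) must be 0, so s3 and s4 are equal.
Satisfying assignments:
  in0=0, in1=0, in2=0
  in0=0, in1=0, in2=1
  in0=1, in1=0, in2=0
  in0=1, in1=0, in2=1

4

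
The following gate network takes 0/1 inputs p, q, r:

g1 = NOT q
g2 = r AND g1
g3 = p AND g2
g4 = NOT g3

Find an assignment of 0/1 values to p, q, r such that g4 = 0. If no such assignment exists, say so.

Check with p=1, q=0, r=1:
g1 = NOT q = NOT 0 = 1
g2 = r AND g1 = 1 AND 1 = 1
g3 = p AND g2 = 1 AND 1 = 1
g4 = NOT g3 = NOT 1 = 0
So g4 = 0 as required.

p=1, q=0, r=1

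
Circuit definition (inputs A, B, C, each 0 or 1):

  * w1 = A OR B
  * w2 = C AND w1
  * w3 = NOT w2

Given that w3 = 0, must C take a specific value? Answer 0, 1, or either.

w3 = NOT w2 must be 0, so w2 = 1.
w2 = C AND w1 must be 1, so both C = 1 and w1 = 1.
w1 = A OR B must be 1, so at least one of A, B is 1.
Every assignment with w3 = 0 has C = 1; there are 3 such assignment(s).
  A=0, B=1, C=1
  A=1, B=0, C=1
  A=1, B=1, C=1

1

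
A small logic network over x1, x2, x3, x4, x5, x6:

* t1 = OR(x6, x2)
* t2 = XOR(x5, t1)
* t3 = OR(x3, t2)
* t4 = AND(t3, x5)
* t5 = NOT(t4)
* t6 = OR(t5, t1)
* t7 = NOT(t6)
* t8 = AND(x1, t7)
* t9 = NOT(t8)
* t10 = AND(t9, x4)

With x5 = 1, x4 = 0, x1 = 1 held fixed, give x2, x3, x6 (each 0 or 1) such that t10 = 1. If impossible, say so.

With x5 = 1, x4 = 0, x1 = 1 fixed, none of the 8 settings of x2, x3, x6 give t10 = 1.
For example, with x2=1, x3=1, x6=1:
t1 = OR(x6, x2) = OR(1, 1) = 1
t2 = XOR(x5, t1) = XOR(1, 1) = 0
t3 = OR(x3, t2) = OR(1, 0) = 1
t4 = AND(t3, x5) = AND(1, 1) = 1
t5 = NOT(t4) = NOT 1 = 0
t6 = OR(t5, t1) = OR(0, 1) = 1
t7 = NOT(t6) = NOT 1 = 0
t8 = AND(x1, t7) = AND(1, 0) = 0
t9 = NOT(t8) = NOT 0 = 1
t10 = AND(t9, x4) = AND(1, 0) = 0
giving t10 = 0 ≠ 1.

no solution exists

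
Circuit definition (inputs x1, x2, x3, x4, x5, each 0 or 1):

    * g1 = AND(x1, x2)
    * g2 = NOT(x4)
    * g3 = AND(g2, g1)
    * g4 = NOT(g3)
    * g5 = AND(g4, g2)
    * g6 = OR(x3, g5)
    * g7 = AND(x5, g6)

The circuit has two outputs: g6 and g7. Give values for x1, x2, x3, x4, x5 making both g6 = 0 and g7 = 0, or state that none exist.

Check with x1=1, x2=1, x3=0, x4=0, x5=1:
g1 = AND(x1, x2) = AND(1, 1) = 1
g2 = NOT(x4) = NOT 0 = 1
g3 = AND(g2, g1) = AND(1, 1) = 1
g4 = NOT(g3) = NOT 1 = 0
g5 = AND(g4, g2) = AND(0, 1) = 0
g6 = OR(x3, g5) = OR(0, 0) = 0
g7 = AND(x5, g6) = AND(1, 0) = 0
So g6 = 0 and g7 = 0.

x1=1, x2=1, x3=0, x4=0, x5=1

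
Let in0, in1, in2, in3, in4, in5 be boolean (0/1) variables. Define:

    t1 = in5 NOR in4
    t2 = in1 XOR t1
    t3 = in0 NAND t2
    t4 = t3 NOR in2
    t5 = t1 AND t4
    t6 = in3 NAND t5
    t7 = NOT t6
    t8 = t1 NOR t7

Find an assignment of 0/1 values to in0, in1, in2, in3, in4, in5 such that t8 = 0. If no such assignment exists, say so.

t8 = t1 NOR t7 must be 0, so at least one of t1, t7 is 1.
Check with in0=0 in1=1 in2=1 in3=0 in4=0 in5=0:
t1 = in5 NOR in4 = 0 NOR 0 = 1
t2 = in1 XOR t1 = 1 XOR 1 = 0
t3 = in0 NAND t2 = 0 NAND 0 = 1
t4 = t3 NOR in2 = 1 NOR 1 = 0
t5 = t1 AND t4 = 1 AND 0 = 0
t6 = in3 NAND t5 = 0 NAND 0 = 1
t7 = NOT t6 = NOT 1 = 0
t8 = t1 NOR t7 = 1 NOR 0 = 0
So t8 = 0 as required.

in0=0 in1=1 in2=1 in3=0 in4=0 in5=0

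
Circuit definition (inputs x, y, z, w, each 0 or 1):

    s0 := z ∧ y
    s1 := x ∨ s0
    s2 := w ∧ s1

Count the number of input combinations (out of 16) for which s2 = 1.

5

s2 = w ∧ s1 must be 1, so both w = 1 and s1 = 1.
s1 = x ∨ s0 must be 1, so at least one of x, s0 is 1.
Enumerating the 16 input combinations, 5 give s2 = 1 and 11 give s2 = 0.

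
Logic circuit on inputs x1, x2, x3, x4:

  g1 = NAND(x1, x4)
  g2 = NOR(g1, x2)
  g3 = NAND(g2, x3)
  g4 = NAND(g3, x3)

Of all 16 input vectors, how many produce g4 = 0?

7

g4 = NAND(g3, x3) must be 0, so both g3 = 1 and x3 = 1.
g3 = NAND(g2, x3) must be 1, so at least one of g2, x3 is 0.
Enumerating the 16 input combinations, 7 give g4 = 0 and 9 give g4 = 1.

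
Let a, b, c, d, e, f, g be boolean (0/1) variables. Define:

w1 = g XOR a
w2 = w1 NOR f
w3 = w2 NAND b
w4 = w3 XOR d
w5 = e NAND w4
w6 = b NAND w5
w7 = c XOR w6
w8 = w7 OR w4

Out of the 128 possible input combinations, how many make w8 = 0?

32

w8 = w7 OR w4 must be 0, so both w7 = 0 and w4 = 0.
Enumerating the 128 input combinations, 32 give w8 = 0 and 96 give w8 = 1.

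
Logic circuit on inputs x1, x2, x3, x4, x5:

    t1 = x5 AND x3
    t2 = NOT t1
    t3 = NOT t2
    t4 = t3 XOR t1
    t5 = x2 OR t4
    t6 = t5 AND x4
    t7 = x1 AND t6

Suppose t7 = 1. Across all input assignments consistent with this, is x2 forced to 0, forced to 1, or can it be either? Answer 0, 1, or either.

1

t7 = x1 AND t6 must be 1, so both x1 = 1 and t6 = 1.
Every assignment with t7 = 1 has x2 = 1; there are 4 such assignment(s).
  x1=1, x2=1, x3=0, x4=1, x5=0
  x1=1, x2=1, x3=0, x4=1, x5=1
  x1=1, x2=1, x3=1, x4=1, x5=0
  x1=1, x2=1, x3=1, x4=1, x5=1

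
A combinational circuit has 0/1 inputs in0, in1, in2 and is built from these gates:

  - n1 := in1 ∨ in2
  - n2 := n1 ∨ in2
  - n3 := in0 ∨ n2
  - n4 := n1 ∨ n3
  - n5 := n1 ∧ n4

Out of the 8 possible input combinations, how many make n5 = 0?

2

n5 = n1 ∧ n4 must be 0, so at least one of n1, n4 is 0.
Enumerating the 8 input combinations, 2 give n5 = 0 and 6 give n5 = 1.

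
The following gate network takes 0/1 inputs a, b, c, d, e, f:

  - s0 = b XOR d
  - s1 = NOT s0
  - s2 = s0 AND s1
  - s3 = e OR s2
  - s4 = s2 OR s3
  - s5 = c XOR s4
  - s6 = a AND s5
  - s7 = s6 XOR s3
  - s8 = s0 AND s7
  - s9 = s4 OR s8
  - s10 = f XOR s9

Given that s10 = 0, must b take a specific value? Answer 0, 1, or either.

Both values of b occur among assignments with s10 = 0:
  b=0: a=0, b=0, c=0, d=0, e=0, f=0
  b=1: a=0, b=1, c=0, d=0, e=0, f=0

either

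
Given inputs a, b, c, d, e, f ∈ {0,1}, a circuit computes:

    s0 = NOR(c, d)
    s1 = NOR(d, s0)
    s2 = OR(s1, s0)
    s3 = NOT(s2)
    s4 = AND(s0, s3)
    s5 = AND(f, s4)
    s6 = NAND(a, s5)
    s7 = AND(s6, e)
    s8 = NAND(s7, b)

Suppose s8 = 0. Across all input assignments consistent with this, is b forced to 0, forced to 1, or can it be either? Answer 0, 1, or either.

1

s8 = NAND(s7, b) must be 0, so both s7 = 1 and b = 1.
s7 = AND(s6, e) must be 1, so both s6 = 1 and e = 1.
s6 = NAND(a, s5) must be 1, so at least one of a, s5 is 0.
Every assignment with s8 = 0 has b = 1; there are 16 such assignment(s).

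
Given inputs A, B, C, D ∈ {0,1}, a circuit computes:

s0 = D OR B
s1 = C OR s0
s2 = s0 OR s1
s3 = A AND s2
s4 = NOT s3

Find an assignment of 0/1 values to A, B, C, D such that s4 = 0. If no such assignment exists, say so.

s4 = NOT s3 must be 0, so s3 = 1.
s3 = A AND s2 must be 1, so both A = 1 and s2 = 1.
Check with A=1 B=1 C=0 D=0:
s0 = D OR B = 0 OR 1 = 1
s1 = C OR s0 = 0 OR 1 = 1
s2 = s0 OR s1 = 1 OR 1 = 1
s3 = A AND s2 = 1 AND 1 = 1
s4 = NOT s3 = NOT 1 = 0
So s4 = 0 as required.

A=1 B=1 C=0 D=0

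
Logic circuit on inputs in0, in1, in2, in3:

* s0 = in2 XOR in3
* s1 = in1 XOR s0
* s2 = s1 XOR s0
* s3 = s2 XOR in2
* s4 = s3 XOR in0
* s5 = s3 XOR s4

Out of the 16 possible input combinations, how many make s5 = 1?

8

s5 = s3 XOR s4 must be 1, so s3 and s4 differ.
Enumerating the 16 input combinations, 8 give s5 = 1 and 8 give s5 = 0.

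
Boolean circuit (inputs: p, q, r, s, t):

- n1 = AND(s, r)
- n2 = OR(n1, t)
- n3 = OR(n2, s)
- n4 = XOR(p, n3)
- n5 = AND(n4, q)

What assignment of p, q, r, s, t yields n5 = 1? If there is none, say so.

n5 = AND(n4, q) must be 1, so both n4 = 1 and q = 1.
n4 = XOR(p, n3) must be 1, so p and n3 differ.
Check with p=0, q=1, r=0, s=1, t=0:
n1 = AND(s, r) = AND(1, 0) = 0
n2 = OR(n1, t) = OR(0, 0) = 0
n3 = OR(n2, s) = OR(0, 1) = 1
n4 = XOR(p, n3) = XOR(0, 1) = 1
n5 = AND(n4, q) = AND(1, 1) = 1
So n5 = 1 as required.

p=0, q=1, r=0, s=1, t=0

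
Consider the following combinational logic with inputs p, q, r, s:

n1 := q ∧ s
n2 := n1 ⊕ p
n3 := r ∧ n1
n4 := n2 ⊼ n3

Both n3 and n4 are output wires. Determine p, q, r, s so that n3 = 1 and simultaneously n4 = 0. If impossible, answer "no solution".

p=0 q=1 r=1 s=1

Check with p=0 q=1 r=1 s=1:
n1 = q ∧ s = 1 ∧ 1 = 1
n2 = n1 ⊕ p = 1 ⊕ 0 = 1
n3 = r ∧ n1 = 1 ∧ 1 = 1
n4 = n2 ⊼ n3 = 1 ⊼ 1 = 0
So n3 = 1 and n4 = 0.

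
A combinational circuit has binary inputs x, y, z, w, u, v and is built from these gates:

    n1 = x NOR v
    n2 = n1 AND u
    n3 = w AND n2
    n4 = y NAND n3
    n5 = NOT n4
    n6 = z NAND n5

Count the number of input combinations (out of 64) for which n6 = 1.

n6 = z NAND n5 must be 1, so at least one of z, n5 is 0.
Enumerating the 64 input combinations, 63 give n6 = 1 and 1 give n6 = 0.

63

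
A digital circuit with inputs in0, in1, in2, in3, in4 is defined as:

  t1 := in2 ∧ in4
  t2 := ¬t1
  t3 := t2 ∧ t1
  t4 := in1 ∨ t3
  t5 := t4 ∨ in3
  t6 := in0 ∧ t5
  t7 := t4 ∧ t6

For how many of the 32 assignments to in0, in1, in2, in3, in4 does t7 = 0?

24

t7 = t4 ∧ t6 must be 0, so at least one of t4, t6 is 0.
Enumerating the 32 input combinations, 24 give t7 = 0 and 8 give t7 = 1.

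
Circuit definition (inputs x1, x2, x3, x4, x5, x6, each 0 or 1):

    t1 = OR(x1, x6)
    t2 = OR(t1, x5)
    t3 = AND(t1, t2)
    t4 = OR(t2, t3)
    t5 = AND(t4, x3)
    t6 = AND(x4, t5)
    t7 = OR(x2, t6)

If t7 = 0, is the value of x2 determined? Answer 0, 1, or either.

t7 = OR(x2, t6) must be 0, so both x2 = 0 and t6 = 0.
Every assignment with t7 = 0 has x2 = 0; there are 25 such assignment(s).

0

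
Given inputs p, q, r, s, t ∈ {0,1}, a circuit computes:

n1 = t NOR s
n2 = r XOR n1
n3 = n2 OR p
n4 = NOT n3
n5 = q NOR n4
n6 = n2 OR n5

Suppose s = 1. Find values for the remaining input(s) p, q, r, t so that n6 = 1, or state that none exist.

p=1, q=0, r=0, t=0

n6 = n2 OR n5 must be 1, so at least one of n2, n5 is 1.
Check with s = 1 and p=1, q=0, r=0, t=0:
n1 = t NOR s = 0 NOR 1 = 0
n2 = r XOR n1 = 0 XOR 0 = 0
n3 = n2 OR p = 0 OR 1 = 1
n4 = NOT n3 = NOT 1 = 0
n5 = q NOR n4 = 0 NOR 0 = 1
n6 = n2 OR n5 = 0 OR 1 = 1
So n6 = 1.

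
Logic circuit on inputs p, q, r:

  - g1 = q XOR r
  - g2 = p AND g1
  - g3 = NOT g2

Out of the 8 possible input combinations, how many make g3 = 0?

2

g3 = NOT g2 must be 0, so g2 = 1.
g2 = p AND g1 must be 1, so both p = 1 and g1 = 1.
g1 = q XOR r must be 1, so q and r differ.
Satisfying assignments:
  p=1, q=0, r=1
  p=1, q=1, r=0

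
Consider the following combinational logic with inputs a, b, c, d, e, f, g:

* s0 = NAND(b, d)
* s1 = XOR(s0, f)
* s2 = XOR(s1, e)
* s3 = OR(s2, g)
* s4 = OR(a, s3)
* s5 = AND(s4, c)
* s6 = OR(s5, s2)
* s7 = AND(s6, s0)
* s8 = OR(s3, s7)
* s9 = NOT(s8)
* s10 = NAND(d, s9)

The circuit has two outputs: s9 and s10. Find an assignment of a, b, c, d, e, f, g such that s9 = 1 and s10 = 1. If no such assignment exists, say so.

a=0, b=1, c=0, d=0, e=1, f=0, g=0

Check with a=0, b=1, c=0, d=0, e=1, f=0, g=0:
s0 = NAND(b, d) = NAND(1, 0) = 1
s1 = XOR(s0, f) = XOR(1, 0) = 1
s2 = XOR(s1, e) = XOR(1, 1) = 0
s3 = OR(s2, g) = OR(0, 0) = 0
s4 = OR(a, s3) = OR(0, 0) = 0
s5 = AND(s4, c) = AND(0, 0) = 0
s6 = OR(s5, s2) = OR(0, 0) = 0
s7 = AND(s6, s0) = AND(0, 1) = 0
s8 = OR(s3, s7) = OR(0, 0) = 0
s9 = NOT(s8) = NOT 0 = 1
s10 = NAND(d, s9) = NAND(0, 1) = 1
So s9 = 1 and s10 = 1.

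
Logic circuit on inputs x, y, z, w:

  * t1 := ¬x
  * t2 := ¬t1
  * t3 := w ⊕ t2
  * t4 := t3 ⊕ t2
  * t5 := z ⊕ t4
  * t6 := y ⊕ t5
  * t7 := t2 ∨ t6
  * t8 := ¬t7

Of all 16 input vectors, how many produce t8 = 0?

t8 = ¬t7 must be 0, so t7 = 1.
Enumerating the 16 input combinations, 12 give t8 = 0 and 4 give t8 = 1.

12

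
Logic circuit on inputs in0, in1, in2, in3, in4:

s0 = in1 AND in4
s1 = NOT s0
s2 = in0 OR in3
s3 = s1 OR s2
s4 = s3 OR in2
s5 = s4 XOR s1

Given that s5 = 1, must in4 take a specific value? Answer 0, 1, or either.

s5 = s4 XOR s1 must be 1, so s4 and s1 differ.
Every assignment with s5 = 1 has in4 = 1; there are 7 such assignment(s).

1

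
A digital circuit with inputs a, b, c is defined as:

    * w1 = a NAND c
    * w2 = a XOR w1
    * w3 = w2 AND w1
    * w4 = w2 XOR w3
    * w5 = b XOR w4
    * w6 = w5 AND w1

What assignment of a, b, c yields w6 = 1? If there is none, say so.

a=0, b=1, c=0

w6 = w5 AND w1 must be 1, so both w5 = 1 and w1 = 1.
w5 = b XOR w4 must be 1, so b and w4 differ.
Check with a=0, b=1, c=0:
w1 = a NAND c = 0 NAND 0 = 1
w2 = a XOR w1 = 0 XOR 1 = 1
w3 = w2 AND w1 = 1 AND 1 = 1
w4 = w2 XOR w3 = 1 XOR 1 = 0
w5 = b XOR w4 = 1 XOR 0 = 1
w6 = w5 AND w1 = 1 AND 1 = 1
So w6 = 1 as required.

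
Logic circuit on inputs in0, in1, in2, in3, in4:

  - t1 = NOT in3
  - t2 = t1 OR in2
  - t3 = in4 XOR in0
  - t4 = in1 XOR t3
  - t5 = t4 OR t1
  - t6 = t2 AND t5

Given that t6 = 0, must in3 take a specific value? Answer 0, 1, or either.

t6 = t2 AND t5 must be 0, so at least one of t2, t5 is 0.
Every assignment with t6 = 0 has in3 = 1; there are 12 such assignment(s).

1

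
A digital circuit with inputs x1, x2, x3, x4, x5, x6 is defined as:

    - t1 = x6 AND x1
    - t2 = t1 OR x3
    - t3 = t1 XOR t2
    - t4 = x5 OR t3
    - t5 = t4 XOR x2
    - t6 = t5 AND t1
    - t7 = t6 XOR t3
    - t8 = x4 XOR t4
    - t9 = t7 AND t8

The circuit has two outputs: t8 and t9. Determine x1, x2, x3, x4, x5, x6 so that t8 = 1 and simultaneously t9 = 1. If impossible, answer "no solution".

x1=0, x2=0, x3=1, x4=0, x5=1, x6=1

Check with x1=0, x2=0, x3=1, x4=0, x5=1, x6=1:
t1 = x6 AND x1 = 1 AND 0 = 0
t2 = t1 OR x3 = 0 OR 1 = 1
t3 = t1 XOR t2 = 0 XOR 1 = 1
t4 = x5 OR t3 = 1 OR 1 = 1
t5 = t4 XOR x2 = 1 XOR 0 = 1
t6 = t5 AND t1 = 1 AND 0 = 0
t7 = t6 XOR t3 = 0 XOR 1 = 1
t8 = x4 XOR t4 = 0 XOR 1 = 1
t9 = t7 AND t8 = 1 AND 1 = 1
So t8 = 1 and t9 = 1.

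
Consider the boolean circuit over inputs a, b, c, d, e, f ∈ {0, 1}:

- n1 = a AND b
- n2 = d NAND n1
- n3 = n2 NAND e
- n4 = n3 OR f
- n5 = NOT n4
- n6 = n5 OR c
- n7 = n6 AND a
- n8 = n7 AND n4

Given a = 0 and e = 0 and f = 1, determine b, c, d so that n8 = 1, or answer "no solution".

no solution exists

With a = 0 and e = 0 and f = 1 fixed, none of the 8 settings of b, c, d give n8 = 1.
For example, with b=1, c=0, d=1:
n1 = a AND b = 0 AND 1 = 0
n2 = d NAND n1 = 1 NAND 0 = 1
n3 = n2 NAND e = 1 NAND 0 = 1
n4 = n3 OR f = 1 OR 1 = 1
n5 = NOT n4 = NOT 1 = 0
n6 = n5 OR c = 0 OR 0 = 0
n7 = n6 AND a = 0 AND 0 = 0
n8 = n7 AND n4 = 0 AND 1 = 0
giving n8 = 0 ≠ 1.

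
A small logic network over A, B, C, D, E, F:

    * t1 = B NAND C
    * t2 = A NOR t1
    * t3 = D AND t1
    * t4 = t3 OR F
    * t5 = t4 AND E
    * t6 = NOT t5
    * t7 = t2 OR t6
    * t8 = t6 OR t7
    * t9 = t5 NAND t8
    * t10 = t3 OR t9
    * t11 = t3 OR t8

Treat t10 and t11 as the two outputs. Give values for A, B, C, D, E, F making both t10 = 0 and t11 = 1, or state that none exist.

Check with A=0, B=1, C=1, D=0, E=1, F=1:
t1 = B NAND C = 1 NAND 1 = 0
t2 = A NOR t1 = 0 NOR 0 = 1
t3 = D AND t1 = 0 AND 0 = 0
t4 = t3 OR F = 0 OR 1 = 1
t5 = t4 AND E = 1 AND 1 = 1
t6 = NOT t5 = NOT 1 = 0
t7 = t2 OR t6 = 1 OR 0 = 1
t8 = t6 OR t7 = 0 OR 1 = 1
t9 = t5 NAND t8 = 1 NAND 1 = 0
t10 = t3 OR t9 = 0 OR 0 = 0
t11 = t3 OR t8 = 0 OR 1 = 1
So t10 = 0 and t11 = 1.

A=0, B=1, C=1, D=0, E=1, F=1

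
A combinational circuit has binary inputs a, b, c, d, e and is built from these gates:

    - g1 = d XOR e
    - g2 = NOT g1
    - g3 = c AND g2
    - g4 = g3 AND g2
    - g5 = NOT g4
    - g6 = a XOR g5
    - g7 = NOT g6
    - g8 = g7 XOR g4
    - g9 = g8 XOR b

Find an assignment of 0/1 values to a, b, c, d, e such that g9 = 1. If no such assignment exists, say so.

g9 = g8 XOR b must be 1, so g8 and b differ.
Check with a=1 b=0 c=1 d=0 e=0:
g1 = d XOR e = 0 XOR 0 = 0
g2 = NOT g1 = NOT 0 = 1
g3 = c AND g2 = 1 AND 1 = 1
g4 = g3 AND g2 = 1 AND 1 = 1
g5 = NOT g4 = NOT 1 = 0
g6 = a XOR g5 = 1 XOR 0 = 1
g7 = NOT g6 = NOT 1 = 0
g8 = g7 XOR g4 = 0 XOR 1 = 1
g9 = g8 XOR b = 1 XOR 0 = 1
So g9 = 1 as required.

a=1 b=0 c=1 d=0 e=0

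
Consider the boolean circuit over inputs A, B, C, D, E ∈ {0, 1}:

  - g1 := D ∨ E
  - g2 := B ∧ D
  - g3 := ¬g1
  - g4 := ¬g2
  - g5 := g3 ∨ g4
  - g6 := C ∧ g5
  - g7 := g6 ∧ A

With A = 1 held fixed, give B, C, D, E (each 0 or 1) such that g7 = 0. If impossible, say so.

Check with A = 1 and B=0, C=0, D=1, E=1:
g1 = D ∨ E = 1 ∨ 1 = 1
g2 = B ∧ D = 0 ∧ 1 = 0
g3 = ¬g1 = ¬1 = 0
g4 = ¬g2 = ¬0 = 1
g5 = g3 ∨ g4 = 0 ∨ 1 = 1
g6 = C ∧ g5 = 0 ∧ 1 = 0
g7 = g6 ∧ A = 0 ∧ 1 = 0
So g7 = 0.

B=0, C=0, D=1, E=1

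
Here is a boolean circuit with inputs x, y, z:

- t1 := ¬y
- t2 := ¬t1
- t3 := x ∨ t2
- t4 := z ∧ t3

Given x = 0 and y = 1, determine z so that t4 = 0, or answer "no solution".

Check with x = 0 and y = 1 and z=0:
t1 = ¬y = ¬1 = 0
t2 = ¬t1 = ¬0 = 1
t3 = x ∨ t2 = 0 ∨ 1 = 1
t4 = z ∧ t3 = 0 ∧ 1 = 0
So t4 = 0.

z=0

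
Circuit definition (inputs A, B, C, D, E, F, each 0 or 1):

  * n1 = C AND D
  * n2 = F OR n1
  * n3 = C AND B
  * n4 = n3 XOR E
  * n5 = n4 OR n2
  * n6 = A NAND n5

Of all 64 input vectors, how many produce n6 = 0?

n6 = A NAND n5 must be 0, so both A = 1 and n5 = 1.
n5 = n4 OR n2 must be 1, so at least one of n4, n2 is 1.
Enumerating the 64 input combinations, 26 give n6 = 0 and 38 give n6 = 1.

26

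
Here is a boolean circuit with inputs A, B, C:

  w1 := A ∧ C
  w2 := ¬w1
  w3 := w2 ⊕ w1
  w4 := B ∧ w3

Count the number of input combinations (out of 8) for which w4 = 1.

4

w4 = B ∧ w3 must be 1, so both B = 1 and w3 = 1.
w3 = w2 ⊕ w1 must be 1, so w2 and w1 differ.
Satisfying assignments:
  A=0, B=1, C=0
  A=0, B=1, C=1
  A=1, B=1, C=0
  A=1, B=1, C=1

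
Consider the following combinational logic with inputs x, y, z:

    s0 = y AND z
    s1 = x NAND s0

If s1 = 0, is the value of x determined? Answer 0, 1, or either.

1

s1 = x NAND s0 must be 0, so both x = 1 and s0 = 1.
Every assignment with s1 = 0 has x = 1; there are 1 such assignment(s).
  x=1, y=1, z=1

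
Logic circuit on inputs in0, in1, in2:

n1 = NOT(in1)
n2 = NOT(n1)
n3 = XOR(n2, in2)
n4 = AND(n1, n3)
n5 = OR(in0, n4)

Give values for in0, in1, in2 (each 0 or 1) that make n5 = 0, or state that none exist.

n5 = OR(in0, n4) must be 0, so both in0 = 0 and n4 = 0.
n4 = AND(n1, n3) must be 0, so at least one of n1, n3 is 0.
Check with in0=0, in1=1, in2=0:
n1 = NOT(in1) = NOT 1 = 0
n2 = NOT(n1) = NOT 0 = 1
n3 = XOR(n2, in2) = XOR(1, 0) = 1
n4 = AND(n1, n3) = AND(0, 1) = 0
n5 = OR(in0, n4) = OR(0, 0) = 0
So n5 = 0 as required.

in0=0, in1=1, in2=0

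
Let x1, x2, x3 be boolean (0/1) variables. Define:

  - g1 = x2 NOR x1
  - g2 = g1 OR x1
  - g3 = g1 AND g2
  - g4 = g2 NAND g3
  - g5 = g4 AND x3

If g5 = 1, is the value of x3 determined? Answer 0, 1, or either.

g5 = g4 AND x3 must be 1, so both g4 = 1 and x3 = 1.
g4 = g2 NAND g3 must be 1, so at least one of g2, g3 is 0.
Every assignment with g5 = 1 has x3 = 1; there are 3 such assignment(s).
  x1=0, x2=1, x3=1
  x1=1, x2=0, x3=1
  x1=1, x2=1, x3=1

1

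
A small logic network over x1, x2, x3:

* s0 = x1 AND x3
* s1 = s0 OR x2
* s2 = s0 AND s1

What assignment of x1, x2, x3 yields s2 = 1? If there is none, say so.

Check with x1=1 x2=0 x3=1:
s0 = x1 AND x3 = 1 AND 1 = 1
s1 = s0 OR x2 = 1 OR 0 = 1
s2 = s0 AND s1 = 1 AND 1 = 1
So s2 = 1 as required.

x1=1 x2=0 x3=1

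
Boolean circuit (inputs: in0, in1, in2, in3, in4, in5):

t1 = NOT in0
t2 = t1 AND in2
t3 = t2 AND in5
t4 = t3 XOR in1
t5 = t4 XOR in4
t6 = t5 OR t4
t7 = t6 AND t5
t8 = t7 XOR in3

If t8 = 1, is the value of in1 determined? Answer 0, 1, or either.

Both values of in1 occur among assignments with t8 = 1:
  in1=0: in0=0, in1=0, in2=0, in3=0, in4=1, in5=0
  in1=1: in0=0, in1=1, in2=0, in3=0, in4=0, in5=0

either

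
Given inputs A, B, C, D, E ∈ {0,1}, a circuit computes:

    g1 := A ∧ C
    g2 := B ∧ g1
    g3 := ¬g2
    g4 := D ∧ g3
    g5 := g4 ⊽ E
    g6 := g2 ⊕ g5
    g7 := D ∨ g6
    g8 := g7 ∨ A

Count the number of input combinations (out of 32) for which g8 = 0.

g8 = g7 ∨ A must be 0, so both g7 = 0 and A = 0.
g7 = D ∨ g6 must be 0, so both D = 0 and g6 = 0.
g6 = g2 ⊕ g5 must be 0, so g2 and g5 are equal.
Satisfying assignments:
  A=0, B=0, C=0, D=0, E=1
  A=0, B=0, C=1, D=0, E=1
  A=0, B=1, C=0, D=0, E=1
  A=0, B=1, C=1, D=0, E=1

4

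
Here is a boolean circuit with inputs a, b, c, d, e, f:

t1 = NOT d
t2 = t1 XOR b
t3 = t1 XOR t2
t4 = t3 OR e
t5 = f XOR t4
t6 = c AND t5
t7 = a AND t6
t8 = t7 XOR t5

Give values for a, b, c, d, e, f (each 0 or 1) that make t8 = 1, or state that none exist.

a=0 b=1 c=1 d=1 e=0 f=0

t8 = t7 XOR t5 must be 1, so t7 and t5 differ.
Check with a=0 b=1 c=1 d=1 e=0 f=0:
t1 = NOT d = NOT 1 = 0
t2 = t1 XOR b = 0 XOR 1 = 1
t3 = t1 XOR t2 = 0 XOR 1 = 1
t4 = t3 OR e = 1 OR 0 = 1
t5 = f XOR t4 = 0 XOR 1 = 1
t6 = c AND t5 = 1 AND 1 = 1
t7 = a AND t6 = 0 AND 1 = 0
t8 = t7 XOR t5 = 0 XOR 1 = 1
So t8 = 1 as required.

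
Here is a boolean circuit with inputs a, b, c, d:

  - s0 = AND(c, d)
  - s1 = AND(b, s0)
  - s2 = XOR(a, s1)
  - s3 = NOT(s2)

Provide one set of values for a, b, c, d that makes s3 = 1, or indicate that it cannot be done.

a=0 b=0 c=0 d=1

s3 = NOT(s2) must be 1, so s2 = 0.
s2 = XOR(a, s1) must be 0, so a and s1 are equal.
Check with a=0 b=0 c=0 d=1:
s0 = AND(c, d) = AND(0, 1) = 0
s1 = AND(b, s0) = AND(0, 0) = 0
s2 = XOR(a, s1) = XOR(0, 0) = 0
s3 = NOT(s2) = NOT 0 = 1
So s3 = 1 as required.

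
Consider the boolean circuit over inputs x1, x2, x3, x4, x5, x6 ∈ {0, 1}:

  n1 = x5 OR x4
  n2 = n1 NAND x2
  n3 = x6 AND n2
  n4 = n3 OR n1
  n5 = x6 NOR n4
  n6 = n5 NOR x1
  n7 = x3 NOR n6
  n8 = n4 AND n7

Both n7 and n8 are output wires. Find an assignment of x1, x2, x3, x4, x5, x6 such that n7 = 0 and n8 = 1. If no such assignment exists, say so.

Across all 64 input combinations, none give both n7 = 0 and n8 = 1.

no solution exists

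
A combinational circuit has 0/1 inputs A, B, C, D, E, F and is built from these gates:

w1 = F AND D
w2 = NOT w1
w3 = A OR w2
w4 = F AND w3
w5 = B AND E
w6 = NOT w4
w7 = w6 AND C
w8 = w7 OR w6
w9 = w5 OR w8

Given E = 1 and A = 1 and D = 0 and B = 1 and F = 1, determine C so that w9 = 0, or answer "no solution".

With E = 1 and A = 1 and D = 0 and B = 1 and F = 1 fixed, none of the 2 settings of C give w9 = 0.
For example, with C=0:
w1 = F AND D = 1 AND 0 = 0
w2 = NOT w1 = NOT 0 = 1
w3 = A OR w2 = 1 OR 1 = 1
w4 = F AND w3 = 1 AND 1 = 1
w5 = B AND E = 1 AND 1 = 1
w6 = NOT w4 = NOT 1 = 0
w7 = w6 AND C = 0 AND 0 = 0
w8 = w7 OR w6 = 0 OR 0 = 0
w9 = w5 OR w8 = 1 OR 0 = 1
giving w9 = 1 ≠ 0.

no solution exists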